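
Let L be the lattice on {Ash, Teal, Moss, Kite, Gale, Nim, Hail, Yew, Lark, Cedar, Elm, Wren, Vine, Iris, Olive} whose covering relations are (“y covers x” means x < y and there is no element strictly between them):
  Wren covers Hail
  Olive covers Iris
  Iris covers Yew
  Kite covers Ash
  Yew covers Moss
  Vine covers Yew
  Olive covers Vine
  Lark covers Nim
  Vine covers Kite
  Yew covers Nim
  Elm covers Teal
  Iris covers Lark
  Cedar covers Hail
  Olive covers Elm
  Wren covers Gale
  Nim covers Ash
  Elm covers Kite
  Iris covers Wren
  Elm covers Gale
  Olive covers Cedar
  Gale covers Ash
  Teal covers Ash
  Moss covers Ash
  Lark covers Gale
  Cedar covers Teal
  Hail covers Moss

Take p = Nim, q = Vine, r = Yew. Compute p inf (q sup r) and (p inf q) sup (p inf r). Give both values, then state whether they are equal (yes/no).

q sup r = Vine, so p inf (q sup r) = Nim inf Vine = Nim.
p inf q = Nim and p inf r = Nim, so (p inf q) sup (p inf r) = Nim sup Nim = Nim.
Equal: yes.

Nim; Nim; yes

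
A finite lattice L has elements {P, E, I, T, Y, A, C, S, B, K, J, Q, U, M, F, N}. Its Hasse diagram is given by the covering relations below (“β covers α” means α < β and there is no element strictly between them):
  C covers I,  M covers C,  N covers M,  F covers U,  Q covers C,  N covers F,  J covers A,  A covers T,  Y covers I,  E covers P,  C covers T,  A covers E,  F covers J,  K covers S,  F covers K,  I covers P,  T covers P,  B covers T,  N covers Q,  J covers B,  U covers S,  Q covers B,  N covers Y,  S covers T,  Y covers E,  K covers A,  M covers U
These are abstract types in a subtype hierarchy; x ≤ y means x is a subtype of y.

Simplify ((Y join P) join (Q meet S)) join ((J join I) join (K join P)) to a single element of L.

Y ∨ P = Y
Q ∧ S = T
Y ∨ T = N
J ∨ I = N
K ∨ P = K
N ∨ K = N
N ∨ N = N

N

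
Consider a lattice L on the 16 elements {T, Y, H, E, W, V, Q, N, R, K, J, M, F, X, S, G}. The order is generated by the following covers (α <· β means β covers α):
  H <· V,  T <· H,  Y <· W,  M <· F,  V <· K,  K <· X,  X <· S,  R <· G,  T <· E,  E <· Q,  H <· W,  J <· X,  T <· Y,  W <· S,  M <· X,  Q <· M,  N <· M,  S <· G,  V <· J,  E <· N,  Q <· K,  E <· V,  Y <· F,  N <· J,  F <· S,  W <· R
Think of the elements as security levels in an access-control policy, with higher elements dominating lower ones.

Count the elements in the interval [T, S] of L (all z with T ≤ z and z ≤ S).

The interval [T, S] = {E, F, H, J, K, M, N, Q, S, T, V, W, X, Y}, which has 14 elements.

14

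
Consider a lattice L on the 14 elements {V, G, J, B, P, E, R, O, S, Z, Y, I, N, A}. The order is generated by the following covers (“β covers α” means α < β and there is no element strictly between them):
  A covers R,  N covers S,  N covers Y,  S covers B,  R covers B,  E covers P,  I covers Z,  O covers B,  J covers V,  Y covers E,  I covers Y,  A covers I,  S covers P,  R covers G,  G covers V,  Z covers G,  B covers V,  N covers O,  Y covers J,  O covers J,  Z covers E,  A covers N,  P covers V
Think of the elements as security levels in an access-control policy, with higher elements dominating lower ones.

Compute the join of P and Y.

Common upper bounds of {P, Y}: A, I, N, Y.
The least among these is Y.

Y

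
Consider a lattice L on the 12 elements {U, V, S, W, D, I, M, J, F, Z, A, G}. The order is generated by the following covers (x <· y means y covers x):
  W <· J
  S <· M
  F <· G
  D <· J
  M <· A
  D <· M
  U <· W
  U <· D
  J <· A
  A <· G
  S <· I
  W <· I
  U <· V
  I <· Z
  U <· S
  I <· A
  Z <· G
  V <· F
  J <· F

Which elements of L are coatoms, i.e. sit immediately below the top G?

A, F, Z

The coatoms are exactly the elements covered by G: A, F, Z.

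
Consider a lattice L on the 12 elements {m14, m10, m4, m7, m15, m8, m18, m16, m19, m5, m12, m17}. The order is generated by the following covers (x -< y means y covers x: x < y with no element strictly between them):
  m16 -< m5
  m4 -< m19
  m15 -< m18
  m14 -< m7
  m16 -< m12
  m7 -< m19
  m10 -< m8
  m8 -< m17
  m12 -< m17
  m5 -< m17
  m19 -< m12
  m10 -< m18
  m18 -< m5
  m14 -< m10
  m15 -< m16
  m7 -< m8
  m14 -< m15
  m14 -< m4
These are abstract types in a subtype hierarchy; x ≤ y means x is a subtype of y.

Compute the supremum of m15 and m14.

m15

Common upper bounds of {m15, m14}: m12, m15, m16, m17, m18, m5.
The least among these is m15.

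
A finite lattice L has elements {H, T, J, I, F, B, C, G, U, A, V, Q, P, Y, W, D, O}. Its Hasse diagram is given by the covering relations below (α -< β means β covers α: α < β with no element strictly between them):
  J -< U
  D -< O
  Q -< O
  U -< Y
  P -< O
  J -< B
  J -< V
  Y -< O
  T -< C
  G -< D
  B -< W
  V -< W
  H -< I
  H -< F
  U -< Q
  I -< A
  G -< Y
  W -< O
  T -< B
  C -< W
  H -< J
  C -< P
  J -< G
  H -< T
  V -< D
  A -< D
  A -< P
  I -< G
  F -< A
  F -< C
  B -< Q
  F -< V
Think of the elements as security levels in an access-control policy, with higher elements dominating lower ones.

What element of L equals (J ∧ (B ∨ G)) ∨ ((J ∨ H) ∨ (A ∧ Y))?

B ∨ G = O
J ∧ O = J
J ∨ H = J
A ∧ Y = I
J ∨ I = G
J ∨ G = G

G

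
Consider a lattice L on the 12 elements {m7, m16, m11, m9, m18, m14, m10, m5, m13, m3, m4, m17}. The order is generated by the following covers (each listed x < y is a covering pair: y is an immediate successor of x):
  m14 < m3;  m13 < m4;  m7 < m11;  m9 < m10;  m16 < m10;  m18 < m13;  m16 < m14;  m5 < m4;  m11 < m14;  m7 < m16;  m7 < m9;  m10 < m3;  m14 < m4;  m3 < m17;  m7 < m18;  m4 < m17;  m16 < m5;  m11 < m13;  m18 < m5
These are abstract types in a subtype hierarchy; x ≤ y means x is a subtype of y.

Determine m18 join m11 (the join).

m13

Common upper bounds of {m18, m11}: m13, m17, m4.
The least among these is m13.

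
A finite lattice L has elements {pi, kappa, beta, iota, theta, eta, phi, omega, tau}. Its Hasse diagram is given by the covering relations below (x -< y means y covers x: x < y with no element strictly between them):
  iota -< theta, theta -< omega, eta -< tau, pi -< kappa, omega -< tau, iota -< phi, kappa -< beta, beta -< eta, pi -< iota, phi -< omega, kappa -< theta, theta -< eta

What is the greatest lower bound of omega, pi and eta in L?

pi

Common lower bounds of {omega, pi, eta}: pi.
The greatest among these is pi.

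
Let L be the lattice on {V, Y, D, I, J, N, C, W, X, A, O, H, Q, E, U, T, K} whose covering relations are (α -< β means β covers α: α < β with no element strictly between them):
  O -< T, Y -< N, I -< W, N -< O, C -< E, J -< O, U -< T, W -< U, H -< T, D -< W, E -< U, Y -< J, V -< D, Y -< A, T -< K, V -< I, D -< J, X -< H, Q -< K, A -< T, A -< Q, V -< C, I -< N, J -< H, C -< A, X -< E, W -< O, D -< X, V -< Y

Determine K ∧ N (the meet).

Common lower bounds of {K, N}: I, N, V, Y.
The greatest among these is N.

N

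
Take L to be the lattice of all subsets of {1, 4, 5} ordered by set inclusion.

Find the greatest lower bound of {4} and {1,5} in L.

Common lower bounds of {{4}, {1,5}}: {}.
The greatest among these is {}.

{}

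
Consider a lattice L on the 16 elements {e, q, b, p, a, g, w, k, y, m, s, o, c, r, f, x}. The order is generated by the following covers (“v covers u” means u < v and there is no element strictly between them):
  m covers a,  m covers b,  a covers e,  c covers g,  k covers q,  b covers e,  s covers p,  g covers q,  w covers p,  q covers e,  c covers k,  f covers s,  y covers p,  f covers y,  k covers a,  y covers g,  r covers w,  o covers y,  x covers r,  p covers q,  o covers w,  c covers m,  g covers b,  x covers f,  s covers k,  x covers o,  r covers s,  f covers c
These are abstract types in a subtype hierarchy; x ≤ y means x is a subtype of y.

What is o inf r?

w

Common lower bounds of {o, r}: e, p, q, w.
The greatest among these is w.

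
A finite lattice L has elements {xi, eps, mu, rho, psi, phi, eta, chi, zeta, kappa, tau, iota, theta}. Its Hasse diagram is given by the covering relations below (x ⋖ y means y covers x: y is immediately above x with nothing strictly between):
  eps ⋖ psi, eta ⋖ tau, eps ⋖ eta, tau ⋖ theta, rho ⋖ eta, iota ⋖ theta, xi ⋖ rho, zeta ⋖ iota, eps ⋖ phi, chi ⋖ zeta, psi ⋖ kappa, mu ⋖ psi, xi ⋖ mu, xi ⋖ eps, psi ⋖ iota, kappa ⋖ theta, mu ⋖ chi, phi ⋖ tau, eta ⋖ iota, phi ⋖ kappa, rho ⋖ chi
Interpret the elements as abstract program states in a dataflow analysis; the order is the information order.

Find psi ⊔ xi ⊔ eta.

iota

Common upper bounds of {psi, xi, eta}: iota, theta.
The least among these is iota.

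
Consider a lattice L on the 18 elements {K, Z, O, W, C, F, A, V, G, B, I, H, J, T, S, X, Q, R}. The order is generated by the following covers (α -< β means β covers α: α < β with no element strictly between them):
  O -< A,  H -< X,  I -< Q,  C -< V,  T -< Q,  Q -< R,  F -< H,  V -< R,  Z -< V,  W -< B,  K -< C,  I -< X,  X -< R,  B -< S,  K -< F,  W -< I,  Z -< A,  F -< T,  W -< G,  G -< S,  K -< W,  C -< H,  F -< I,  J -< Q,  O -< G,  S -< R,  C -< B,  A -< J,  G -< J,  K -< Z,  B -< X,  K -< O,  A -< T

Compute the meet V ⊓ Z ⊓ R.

Z

Common lower bounds of {V, Z, R}: K, Z.
The greatest among these is Z.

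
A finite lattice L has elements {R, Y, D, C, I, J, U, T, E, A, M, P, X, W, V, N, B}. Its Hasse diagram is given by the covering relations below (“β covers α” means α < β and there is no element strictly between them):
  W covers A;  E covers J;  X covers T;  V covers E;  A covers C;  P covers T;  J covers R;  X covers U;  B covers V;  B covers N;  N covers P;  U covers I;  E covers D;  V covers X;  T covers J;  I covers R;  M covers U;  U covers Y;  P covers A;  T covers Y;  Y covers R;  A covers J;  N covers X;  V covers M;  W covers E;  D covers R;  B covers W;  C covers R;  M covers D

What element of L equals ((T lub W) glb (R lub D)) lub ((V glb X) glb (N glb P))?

T ∨ W = B
R ∨ D = D
B ∧ D = D
V ∧ X = X
N ∧ P = P
X ∧ P = T
D ∨ T = V

V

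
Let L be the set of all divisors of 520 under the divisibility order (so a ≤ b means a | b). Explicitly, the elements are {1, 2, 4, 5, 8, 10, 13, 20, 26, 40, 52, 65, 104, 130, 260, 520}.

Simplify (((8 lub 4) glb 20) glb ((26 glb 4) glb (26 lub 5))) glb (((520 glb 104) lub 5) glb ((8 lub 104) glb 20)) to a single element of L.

8 ∨ 4 = 8
8 ∧ 20 = 4
26 ∧ 4 = 2
26 ∨ 5 = 130
2 ∧ 130 = 2
4 ∧ 2 = 2
520 ∧ 104 = 104
104 ∨ 5 = 520
8 ∨ 104 = 104
104 ∧ 20 = 4
520 ∧ 4 = 4
2 ∧ 4 = 2

2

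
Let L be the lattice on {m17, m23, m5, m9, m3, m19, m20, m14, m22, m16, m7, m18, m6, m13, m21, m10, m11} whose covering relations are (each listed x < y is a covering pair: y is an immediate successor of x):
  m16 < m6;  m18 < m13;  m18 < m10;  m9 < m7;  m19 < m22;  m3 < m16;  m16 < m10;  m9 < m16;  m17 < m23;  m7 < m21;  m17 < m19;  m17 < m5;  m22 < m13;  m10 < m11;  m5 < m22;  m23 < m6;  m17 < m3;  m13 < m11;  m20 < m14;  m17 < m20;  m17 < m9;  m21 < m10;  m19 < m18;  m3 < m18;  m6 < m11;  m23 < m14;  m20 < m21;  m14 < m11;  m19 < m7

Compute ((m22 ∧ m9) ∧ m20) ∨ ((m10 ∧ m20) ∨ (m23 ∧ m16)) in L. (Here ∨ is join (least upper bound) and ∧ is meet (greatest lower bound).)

m22 ∧ m9 = m17
m17 ∧ m20 = m17
m10 ∧ m20 = m20
m23 ∧ m16 = m17
m20 ∨ m17 = m20
m17 ∨ m20 = m20

m20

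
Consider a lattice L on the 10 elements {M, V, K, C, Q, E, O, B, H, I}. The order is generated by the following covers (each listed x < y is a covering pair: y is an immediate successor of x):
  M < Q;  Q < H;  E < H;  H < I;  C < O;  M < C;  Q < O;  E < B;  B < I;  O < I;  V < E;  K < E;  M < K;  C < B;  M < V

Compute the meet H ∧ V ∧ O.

M

Common lower bounds of {H, V, O}: M.
The greatest among these is M.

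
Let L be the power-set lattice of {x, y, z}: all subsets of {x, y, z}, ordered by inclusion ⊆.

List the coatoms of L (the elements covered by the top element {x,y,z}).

{x,y}, {x,z}, {y,z}

The coatoms are exactly the elements covered by {x,y,z}: {x,y}, {x,z}, {y,z}.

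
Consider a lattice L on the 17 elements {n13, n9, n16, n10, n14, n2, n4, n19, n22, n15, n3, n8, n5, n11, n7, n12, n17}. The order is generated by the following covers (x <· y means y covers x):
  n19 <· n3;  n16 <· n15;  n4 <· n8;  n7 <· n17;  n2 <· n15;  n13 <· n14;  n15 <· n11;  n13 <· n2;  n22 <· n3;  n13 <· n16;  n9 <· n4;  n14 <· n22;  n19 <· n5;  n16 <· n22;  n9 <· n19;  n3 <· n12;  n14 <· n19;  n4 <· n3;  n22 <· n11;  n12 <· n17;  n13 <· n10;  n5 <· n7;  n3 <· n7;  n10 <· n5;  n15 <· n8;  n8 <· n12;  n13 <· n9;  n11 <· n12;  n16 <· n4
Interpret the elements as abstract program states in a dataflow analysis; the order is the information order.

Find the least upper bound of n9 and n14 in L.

n19

Common upper bounds of {n9, n14}: n12, n17, n19, n3, n5, n7.
The least among these is n19.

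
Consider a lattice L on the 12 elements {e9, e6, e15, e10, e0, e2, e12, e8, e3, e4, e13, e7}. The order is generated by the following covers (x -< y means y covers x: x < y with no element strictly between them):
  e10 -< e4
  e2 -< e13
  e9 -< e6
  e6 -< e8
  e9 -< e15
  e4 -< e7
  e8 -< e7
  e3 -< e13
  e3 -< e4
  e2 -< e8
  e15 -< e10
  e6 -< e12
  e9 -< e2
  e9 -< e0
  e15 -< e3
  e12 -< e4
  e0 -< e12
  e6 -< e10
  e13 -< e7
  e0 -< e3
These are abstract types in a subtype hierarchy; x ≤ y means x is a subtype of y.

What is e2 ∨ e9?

e2

Common upper bounds of {e2, e9}: e13, e2, e7, e8.
The least among these is e2.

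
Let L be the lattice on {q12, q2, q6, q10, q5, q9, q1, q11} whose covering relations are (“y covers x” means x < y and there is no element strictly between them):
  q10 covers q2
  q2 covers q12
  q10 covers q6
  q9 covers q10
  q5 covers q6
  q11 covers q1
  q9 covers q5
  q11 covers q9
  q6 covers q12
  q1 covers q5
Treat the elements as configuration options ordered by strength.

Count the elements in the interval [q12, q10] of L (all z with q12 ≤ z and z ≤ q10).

The interval [q12, q10] = {q10, q12, q2, q6}, which has 4 elements.

4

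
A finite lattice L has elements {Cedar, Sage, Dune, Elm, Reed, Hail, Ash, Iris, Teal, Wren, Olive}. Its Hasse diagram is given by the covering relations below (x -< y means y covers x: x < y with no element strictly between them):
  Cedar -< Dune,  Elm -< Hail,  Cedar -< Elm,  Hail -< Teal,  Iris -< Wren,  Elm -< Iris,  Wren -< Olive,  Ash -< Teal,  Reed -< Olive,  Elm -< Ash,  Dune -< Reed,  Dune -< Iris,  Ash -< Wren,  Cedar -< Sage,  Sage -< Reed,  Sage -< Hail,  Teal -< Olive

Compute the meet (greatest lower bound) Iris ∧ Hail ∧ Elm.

Elm

Common lower bounds of {Iris, Hail, Elm}: Cedar, Elm.
The greatest among these is Elm.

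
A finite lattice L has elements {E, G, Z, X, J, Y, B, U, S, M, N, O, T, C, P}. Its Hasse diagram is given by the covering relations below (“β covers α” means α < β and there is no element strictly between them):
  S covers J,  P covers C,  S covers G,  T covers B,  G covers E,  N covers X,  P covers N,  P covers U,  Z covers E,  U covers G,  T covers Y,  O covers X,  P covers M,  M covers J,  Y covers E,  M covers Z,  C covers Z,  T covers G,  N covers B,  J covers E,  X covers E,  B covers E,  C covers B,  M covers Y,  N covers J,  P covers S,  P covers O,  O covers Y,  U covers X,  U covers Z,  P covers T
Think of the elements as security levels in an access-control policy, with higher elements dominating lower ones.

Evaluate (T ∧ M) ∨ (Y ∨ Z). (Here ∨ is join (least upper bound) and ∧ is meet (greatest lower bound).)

M

T ∧ M = Y
Y ∨ Z = M
Y ∨ M = M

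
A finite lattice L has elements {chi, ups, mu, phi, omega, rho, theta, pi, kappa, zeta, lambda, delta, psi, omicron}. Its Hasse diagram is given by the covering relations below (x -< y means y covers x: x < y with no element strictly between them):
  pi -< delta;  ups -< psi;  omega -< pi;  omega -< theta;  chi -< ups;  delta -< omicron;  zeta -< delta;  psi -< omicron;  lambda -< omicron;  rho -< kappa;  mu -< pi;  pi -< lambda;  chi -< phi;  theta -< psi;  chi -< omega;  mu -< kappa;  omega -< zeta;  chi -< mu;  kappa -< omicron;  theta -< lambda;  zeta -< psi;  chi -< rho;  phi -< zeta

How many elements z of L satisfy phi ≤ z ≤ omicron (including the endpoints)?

5

The interval [phi, omicron] = {delta, omicron, phi, psi, zeta}, which has 5 elements.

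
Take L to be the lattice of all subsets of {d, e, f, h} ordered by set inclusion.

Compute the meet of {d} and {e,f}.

∅

Under ⊆, meet is intersection: {d} ∩ {e,f} = ∅.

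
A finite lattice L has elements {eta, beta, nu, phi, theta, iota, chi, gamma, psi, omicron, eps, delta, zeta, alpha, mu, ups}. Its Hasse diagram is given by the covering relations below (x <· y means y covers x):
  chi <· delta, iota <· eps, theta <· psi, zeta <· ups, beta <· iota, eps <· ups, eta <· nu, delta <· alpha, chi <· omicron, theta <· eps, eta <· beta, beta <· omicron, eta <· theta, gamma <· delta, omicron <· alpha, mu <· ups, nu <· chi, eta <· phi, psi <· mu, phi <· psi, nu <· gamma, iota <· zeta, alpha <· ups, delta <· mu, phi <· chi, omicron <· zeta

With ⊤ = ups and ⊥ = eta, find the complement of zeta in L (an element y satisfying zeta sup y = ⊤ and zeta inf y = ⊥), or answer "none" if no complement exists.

Need y with zeta ∨ y = ups and zeta ∧ y = eta.
Checking each element gives: theta.

theta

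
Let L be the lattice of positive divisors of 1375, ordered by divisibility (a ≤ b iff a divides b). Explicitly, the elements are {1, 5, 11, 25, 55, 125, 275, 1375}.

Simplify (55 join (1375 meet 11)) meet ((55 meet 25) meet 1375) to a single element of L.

5

1375 ∧ 11 = 11
55 ∨ 11 = 55
55 ∧ 25 = 5
5 ∧ 1375 = 5
55 ∧ 5 = 5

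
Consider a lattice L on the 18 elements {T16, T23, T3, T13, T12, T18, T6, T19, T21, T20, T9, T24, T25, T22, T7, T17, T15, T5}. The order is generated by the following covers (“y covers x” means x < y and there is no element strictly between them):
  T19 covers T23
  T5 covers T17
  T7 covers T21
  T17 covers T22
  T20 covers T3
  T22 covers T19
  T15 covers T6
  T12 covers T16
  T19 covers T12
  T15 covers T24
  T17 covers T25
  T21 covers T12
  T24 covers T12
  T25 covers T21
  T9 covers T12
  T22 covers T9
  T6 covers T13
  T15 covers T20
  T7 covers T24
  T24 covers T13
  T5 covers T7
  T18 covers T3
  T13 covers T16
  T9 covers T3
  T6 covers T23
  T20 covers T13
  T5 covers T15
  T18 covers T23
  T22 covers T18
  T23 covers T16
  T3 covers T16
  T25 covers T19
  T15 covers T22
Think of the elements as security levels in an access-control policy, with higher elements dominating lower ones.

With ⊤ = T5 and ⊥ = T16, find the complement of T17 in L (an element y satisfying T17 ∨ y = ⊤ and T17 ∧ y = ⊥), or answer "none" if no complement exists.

Need y with T17 ∨ y = T5 and T17 ∧ y = T16.
Checking each element gives: T13.

T13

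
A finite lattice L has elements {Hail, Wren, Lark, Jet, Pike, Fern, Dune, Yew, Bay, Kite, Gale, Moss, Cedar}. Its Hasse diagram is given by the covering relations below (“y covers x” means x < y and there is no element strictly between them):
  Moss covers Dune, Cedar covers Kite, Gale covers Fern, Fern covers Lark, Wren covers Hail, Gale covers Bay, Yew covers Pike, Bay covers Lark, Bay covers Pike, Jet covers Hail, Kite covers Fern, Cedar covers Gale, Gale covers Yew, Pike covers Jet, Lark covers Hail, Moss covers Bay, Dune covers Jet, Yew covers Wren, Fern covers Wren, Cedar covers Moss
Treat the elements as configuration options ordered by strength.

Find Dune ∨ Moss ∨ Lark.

Common upper bounds of {Dune, Moss, Lark}: Cedar, Moss.
The least among these is Moss.

Moss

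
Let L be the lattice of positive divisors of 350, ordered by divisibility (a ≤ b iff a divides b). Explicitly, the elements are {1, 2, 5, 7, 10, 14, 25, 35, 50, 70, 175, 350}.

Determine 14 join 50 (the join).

In the divisibility order, the join is the least common multiple: lcm(14, 50) = 350.

350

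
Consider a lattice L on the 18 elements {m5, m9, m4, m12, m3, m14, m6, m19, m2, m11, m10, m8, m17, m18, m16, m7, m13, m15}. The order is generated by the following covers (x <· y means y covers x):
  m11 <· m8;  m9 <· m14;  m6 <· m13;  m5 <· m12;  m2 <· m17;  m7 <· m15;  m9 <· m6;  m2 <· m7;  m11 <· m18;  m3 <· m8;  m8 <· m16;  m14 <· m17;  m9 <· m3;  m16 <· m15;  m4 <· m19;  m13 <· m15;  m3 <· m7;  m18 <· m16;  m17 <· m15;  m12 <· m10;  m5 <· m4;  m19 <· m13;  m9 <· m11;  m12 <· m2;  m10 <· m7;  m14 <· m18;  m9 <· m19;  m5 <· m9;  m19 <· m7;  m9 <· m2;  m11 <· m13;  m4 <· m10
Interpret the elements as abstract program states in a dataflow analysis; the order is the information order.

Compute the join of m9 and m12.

m2

Common upper bounds of {m9, m12}: m15, m17, m2, m7.
The least among these is m2.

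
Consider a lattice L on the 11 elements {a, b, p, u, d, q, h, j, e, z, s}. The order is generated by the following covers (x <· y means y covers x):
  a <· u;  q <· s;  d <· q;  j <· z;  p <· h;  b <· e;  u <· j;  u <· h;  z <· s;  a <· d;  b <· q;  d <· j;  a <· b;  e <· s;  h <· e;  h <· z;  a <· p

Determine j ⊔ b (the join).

s

Common upper bounds of {j, b}: s.
The least among these is s.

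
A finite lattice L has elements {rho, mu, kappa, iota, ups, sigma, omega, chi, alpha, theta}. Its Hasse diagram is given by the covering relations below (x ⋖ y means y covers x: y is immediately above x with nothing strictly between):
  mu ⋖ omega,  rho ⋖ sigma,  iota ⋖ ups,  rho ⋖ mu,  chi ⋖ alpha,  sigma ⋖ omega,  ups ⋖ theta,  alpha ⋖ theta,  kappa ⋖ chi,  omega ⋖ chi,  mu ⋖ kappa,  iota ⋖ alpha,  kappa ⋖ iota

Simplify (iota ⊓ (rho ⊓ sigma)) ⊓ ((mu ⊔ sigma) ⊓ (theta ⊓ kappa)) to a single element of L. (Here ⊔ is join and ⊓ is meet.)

rho ∧ sigma = rho
iota ∧ rho = rho
mu ∨ sigma = omega
theta ∧ kappa = kappa
omega ∧ kappa = mu
rho ∧ mu = rho

rho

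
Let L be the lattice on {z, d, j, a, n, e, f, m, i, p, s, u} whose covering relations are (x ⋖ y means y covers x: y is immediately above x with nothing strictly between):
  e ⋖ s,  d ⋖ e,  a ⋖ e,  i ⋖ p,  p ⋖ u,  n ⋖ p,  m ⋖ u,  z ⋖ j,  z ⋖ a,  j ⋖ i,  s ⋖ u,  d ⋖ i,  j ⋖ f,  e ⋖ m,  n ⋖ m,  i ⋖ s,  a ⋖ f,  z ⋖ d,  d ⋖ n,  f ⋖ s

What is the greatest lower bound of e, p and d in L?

d

Common lower bounds of {e, p, d}: d, z.
The greatest among these is d.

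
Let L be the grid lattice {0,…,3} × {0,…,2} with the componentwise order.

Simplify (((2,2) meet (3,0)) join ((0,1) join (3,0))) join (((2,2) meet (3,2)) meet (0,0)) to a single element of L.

(3,1)

(2,2) ∧ (3,0) = (2,0)
(0,1) ∨ (3,0) = (3,1)
(2,0) ∨ (3,1) = (3,1)
(2,2) ∧ (3,2) = (2,2)
(2,2) ∧ (0,0) = (0,0)
(3,1) ∨ (0,0) = (3,1)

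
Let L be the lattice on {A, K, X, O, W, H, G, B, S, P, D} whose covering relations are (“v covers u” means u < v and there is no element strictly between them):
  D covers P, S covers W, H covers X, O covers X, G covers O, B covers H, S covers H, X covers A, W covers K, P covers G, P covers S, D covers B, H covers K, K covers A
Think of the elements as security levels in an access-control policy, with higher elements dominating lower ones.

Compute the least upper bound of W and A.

Common upper bounds of {W, A}: D, P, S, W.
The least among these is W.

W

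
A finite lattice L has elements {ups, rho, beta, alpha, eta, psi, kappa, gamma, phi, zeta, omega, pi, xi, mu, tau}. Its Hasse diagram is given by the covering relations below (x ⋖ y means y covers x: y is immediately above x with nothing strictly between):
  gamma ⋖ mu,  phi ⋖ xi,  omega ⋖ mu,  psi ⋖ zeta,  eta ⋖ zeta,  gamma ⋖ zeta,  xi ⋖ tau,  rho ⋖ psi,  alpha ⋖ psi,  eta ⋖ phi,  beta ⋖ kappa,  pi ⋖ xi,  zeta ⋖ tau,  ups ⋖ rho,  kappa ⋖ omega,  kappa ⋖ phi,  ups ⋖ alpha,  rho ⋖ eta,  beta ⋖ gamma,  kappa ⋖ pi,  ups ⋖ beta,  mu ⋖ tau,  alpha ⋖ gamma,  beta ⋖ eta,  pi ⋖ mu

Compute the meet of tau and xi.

xi

Common lower bounds of {tau, xi}: beta, eta, kappa, phi, pi, rho, ups, xi.
The greatest among these is xi.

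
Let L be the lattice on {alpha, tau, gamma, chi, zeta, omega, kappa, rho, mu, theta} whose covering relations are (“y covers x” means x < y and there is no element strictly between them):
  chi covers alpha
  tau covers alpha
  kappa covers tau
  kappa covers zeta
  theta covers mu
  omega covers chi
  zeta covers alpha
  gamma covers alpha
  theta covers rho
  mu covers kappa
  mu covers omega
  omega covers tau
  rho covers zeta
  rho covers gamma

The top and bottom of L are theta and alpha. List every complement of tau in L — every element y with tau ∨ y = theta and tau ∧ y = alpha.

gamma, rho

Need y with tau ∨ y = theta and tau ∧ y = alpha.
Checking each element gives: gamma, rho.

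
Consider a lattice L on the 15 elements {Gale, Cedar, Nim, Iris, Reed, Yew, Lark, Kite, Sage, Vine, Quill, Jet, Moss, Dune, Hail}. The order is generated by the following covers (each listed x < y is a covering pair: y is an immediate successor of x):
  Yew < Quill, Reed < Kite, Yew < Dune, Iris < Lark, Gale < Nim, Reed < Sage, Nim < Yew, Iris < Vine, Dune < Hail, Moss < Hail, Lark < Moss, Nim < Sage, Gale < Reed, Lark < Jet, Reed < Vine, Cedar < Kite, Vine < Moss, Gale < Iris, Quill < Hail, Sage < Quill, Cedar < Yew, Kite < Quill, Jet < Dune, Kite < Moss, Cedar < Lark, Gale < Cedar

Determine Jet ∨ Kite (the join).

Hail

Common upper bounds of {Jet, Kite}: Hail.
The least among these is Hail.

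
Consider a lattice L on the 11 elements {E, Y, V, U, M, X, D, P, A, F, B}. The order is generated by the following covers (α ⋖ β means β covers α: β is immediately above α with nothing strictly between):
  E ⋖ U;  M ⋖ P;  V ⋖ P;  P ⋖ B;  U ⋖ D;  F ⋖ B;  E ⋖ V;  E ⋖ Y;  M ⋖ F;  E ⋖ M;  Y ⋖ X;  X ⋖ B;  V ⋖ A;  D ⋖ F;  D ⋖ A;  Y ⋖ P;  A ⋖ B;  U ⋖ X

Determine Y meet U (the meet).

E

Common lower bounds of {Y, U}: E.
The greatest among these is E.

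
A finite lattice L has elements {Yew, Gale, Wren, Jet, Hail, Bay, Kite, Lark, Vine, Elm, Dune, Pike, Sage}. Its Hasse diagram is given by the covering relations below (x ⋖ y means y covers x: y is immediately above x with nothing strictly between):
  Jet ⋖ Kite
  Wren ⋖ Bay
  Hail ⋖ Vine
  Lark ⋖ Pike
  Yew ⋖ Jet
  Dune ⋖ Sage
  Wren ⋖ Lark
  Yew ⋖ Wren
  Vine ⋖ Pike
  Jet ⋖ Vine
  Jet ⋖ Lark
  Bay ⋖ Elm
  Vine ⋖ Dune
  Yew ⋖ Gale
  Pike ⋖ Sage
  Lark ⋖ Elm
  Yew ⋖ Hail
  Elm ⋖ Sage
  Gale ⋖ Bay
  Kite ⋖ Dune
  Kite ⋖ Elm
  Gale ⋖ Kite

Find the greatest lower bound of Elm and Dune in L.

Kite

Common lower bounds of {Elm, Dune}: Gale, Jet, Kite, Yew.
The greatest among these is Kite.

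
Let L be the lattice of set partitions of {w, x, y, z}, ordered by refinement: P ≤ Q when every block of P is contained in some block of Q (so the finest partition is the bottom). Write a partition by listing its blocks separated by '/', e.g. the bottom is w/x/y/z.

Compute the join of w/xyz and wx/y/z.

The join of w/xyz and wx/y/z merges any blocks that overlap across the partitions, giving wxyz.

wxyz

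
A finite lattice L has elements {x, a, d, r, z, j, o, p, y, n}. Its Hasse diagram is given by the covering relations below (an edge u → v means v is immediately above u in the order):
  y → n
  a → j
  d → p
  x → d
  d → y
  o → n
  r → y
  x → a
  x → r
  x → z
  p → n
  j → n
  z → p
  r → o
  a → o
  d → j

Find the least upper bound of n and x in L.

n

Common upper bounds of {n, x}: n.
The least among these is n.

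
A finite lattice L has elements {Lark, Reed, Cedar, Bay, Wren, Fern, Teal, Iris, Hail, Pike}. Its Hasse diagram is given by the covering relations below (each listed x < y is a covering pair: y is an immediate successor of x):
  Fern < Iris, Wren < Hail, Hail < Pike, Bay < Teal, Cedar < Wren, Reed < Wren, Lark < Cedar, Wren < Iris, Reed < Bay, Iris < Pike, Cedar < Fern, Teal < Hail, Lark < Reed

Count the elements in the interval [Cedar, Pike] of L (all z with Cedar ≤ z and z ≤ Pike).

6

The interval [Cedar, Pike] = {Cedar, Fern, Hail, Iris, Pike, Wren}, which has 6 elements.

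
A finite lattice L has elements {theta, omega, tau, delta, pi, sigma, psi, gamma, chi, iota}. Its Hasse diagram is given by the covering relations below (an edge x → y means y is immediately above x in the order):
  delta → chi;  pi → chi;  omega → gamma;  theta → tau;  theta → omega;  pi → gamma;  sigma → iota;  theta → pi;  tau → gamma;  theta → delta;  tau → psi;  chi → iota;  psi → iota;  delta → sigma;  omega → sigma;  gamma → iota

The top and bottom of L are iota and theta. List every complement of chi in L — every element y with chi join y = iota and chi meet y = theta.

omega, psi, tau

Need y with chi ∨ y = iota and chi ∧ y = theta.
Checking each element gives: omega, psi, tau.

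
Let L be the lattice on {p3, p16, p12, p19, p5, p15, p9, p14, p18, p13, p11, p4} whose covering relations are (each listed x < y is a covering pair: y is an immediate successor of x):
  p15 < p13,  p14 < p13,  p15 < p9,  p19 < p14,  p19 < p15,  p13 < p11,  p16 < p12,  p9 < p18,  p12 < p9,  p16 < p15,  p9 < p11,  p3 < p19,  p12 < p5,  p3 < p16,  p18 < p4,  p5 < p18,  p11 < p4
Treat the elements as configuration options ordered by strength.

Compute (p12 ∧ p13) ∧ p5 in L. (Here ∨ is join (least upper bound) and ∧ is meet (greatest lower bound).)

p12 ∧ p13 = p16
p16 ∧ p5 = p16

p16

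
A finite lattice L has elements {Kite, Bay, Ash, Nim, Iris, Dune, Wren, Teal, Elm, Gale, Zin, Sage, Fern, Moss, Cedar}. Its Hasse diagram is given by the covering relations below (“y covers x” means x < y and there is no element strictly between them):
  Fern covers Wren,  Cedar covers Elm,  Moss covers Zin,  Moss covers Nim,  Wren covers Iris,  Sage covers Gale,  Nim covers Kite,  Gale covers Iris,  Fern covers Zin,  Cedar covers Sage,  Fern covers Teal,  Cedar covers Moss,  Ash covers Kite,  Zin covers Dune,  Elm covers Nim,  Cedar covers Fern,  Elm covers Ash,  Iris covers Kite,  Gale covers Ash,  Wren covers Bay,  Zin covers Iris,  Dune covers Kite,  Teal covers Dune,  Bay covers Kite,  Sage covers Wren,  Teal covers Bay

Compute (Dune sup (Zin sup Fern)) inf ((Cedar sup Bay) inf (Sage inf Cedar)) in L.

Zin ∨ Fern = Fern
Dune ∨ Fern = Fern
Cedar ∨ Bay = Cedar
Sage ∧ Cedar = Sage
Cedar ∧ Sage = Sage
Fern ∧ Sage = Wren

Wren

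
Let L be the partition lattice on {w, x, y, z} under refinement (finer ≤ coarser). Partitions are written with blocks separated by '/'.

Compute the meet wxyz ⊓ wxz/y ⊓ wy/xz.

w/xz/y

The meet (common refinement) of wxyz, wxz/y, wy/xz intersects blocks pairwise, giving w/xz/y.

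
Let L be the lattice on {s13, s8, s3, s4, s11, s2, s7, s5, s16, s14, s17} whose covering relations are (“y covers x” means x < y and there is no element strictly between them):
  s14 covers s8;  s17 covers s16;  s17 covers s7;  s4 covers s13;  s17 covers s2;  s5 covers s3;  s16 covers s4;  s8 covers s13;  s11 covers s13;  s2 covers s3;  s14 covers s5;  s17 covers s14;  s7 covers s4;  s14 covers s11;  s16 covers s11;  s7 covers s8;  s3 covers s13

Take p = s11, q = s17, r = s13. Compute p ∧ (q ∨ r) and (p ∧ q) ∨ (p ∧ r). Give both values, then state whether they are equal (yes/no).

s11; s11; yes

q ∨ r = s17, so p ∧ (q ∨ r) = s11 ∧ s17 = s11.
p ∧ q = s11 and p ∧ r = s13, so (p ∧ q) ∨ (p ∧ r) = s11 ∨ s13 = s11.
Equal: yes.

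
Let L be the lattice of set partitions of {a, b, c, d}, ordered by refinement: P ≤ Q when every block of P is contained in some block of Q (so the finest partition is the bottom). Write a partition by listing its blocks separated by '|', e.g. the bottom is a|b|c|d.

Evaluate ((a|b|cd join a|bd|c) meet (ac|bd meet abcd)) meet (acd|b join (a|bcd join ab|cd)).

a|bd|c

a|b|cd ∨ a|bd|c = a|bcd
ac|bd ∧ abcd = ac|bd
a|bcd ∧ ac|bd = a|bd|c
a|bcd ∨ ab|cd = abcd
acd|b ∨ abcd = abcd
a|bd|c ∧ abcd = a|bd|c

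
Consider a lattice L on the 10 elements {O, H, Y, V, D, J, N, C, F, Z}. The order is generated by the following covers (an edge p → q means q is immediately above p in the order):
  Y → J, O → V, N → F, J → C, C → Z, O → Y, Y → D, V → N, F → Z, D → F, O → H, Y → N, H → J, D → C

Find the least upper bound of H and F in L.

Common upper bounds of {H, F}: Z.
The least among these is Z.

Z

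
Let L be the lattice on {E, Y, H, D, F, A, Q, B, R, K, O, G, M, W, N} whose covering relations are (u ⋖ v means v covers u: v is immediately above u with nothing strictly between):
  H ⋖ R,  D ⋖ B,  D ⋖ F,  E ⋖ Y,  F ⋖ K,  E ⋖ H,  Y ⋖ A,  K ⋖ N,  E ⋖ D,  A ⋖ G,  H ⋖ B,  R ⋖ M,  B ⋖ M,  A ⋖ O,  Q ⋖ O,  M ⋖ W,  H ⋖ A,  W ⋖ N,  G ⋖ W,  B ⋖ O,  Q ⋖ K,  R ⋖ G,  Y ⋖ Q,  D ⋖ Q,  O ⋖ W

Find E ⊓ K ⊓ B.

E

Common lower bounds of {E, K, B}: E.
The greatest among these is E.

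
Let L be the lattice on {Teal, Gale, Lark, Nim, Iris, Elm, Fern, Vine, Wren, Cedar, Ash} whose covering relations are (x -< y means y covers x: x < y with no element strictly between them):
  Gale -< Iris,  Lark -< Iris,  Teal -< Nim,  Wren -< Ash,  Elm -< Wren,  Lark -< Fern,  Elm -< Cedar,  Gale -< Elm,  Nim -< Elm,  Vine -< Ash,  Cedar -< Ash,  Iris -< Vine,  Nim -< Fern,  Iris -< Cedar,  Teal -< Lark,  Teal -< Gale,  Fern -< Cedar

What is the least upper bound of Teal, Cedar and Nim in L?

Cedar

Common upper bounds of {Teal, Cedar, Nim}: Ash, Cedar.
The least among these is Cedar.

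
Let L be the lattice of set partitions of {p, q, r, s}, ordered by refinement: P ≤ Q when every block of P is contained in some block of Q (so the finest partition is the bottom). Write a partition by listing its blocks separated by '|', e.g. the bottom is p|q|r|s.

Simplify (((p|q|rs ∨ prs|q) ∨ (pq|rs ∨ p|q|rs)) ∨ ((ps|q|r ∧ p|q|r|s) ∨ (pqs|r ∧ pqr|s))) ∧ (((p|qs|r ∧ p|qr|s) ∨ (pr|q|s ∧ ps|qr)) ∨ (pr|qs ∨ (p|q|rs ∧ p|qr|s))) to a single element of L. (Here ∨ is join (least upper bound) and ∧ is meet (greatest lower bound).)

p|q|rs ∨ prs|q = prs|q
pq|rs ∨ p|q|rs = pq|rs
prs|q ∨ pq|rs = pqrs
ps|q|r ∧ p|q|r|s = p|q|r|s
pqs|r ∧ pqr|s = pq|r|s
p|q|r|s ∨ pq|r|s = pq|r|s
pqrs ∨ pq|r|s = pqrs
p|qs|r ∧ p|qr|s = p|q|r|s
pr|q|s ∧ ps|qr = p|q|r|s
p|q|r|s ∨ p|q|r|s = p|q|r|s
p|q|rs ∧ p|qr|s = p|q|r|s
pr|qs ∨ p|q|r|s = pr|qs
p|q|r|s ∨ pr|qs = pr|qs
pqrs ∧ pr|qs = pr|qs

pr|qs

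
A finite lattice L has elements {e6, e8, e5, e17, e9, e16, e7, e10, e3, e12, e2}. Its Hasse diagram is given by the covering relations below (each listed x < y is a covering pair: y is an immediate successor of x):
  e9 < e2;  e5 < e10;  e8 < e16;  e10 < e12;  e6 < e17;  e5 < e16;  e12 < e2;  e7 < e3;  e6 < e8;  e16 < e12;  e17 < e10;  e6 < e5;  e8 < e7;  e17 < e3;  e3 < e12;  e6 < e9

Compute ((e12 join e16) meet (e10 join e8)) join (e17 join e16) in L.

e12

e12 ∨ e16 = e12
e10 ∨ e8 = e12
e12 ∧ e12 = e12
e17 ∨ e16 = e12
e12 ∨ e12 = e12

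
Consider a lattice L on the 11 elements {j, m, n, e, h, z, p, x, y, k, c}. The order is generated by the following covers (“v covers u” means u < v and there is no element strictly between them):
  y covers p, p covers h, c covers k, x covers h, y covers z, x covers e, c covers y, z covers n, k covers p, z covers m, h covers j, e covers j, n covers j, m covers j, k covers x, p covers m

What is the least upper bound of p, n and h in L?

Common upper bounds of {p, n, h}: c, y.
The least among these is y.

y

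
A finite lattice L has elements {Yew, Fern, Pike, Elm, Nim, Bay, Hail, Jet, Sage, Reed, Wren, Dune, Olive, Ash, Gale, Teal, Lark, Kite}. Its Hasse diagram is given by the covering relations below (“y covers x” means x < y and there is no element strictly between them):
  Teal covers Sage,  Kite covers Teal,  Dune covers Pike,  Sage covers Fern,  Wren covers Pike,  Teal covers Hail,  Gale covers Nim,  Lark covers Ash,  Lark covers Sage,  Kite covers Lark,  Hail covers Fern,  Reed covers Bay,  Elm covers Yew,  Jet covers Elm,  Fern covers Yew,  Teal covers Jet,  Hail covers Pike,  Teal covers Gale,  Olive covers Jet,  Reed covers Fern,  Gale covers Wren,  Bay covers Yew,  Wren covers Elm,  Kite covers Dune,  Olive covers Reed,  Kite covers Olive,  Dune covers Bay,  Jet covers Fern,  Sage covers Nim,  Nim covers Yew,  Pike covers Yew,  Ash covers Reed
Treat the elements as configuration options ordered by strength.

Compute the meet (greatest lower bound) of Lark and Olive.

Reed

Common lower bounds of {Lark, Olive}: Bay, Fern, Reed, Yew.
The greatest among these is Reed.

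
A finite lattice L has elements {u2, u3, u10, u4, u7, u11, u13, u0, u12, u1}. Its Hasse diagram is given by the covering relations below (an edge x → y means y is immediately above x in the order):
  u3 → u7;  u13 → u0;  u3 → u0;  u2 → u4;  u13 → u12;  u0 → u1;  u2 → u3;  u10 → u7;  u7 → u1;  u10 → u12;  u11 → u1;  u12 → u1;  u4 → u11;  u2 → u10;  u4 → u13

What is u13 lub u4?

u13

Common upper bounds of {u13, u4}: u0, u1, u12, u13.
The least among these is u13.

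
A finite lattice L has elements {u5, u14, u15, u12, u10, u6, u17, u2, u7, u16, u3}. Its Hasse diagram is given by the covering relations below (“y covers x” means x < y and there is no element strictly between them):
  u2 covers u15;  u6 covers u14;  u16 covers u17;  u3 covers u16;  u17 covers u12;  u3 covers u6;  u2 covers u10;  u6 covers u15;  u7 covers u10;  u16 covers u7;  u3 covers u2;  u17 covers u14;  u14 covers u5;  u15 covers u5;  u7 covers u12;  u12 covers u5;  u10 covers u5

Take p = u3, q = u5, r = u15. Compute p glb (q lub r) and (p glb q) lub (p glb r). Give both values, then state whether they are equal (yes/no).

q lub r = u15, so p glb (q lub r) = u3 glb u15 = u15.
p glb q = u5 and p glb r = u15, so (p glb q) lub (p glb r) = u5 lub u15 = u15.
Equal: yes.

u15; u15; yes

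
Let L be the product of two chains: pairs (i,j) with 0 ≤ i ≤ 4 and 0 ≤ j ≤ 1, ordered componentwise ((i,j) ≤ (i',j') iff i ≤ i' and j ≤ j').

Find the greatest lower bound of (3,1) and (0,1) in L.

(0,1)

In a product of chains, the meet is componentwise min, giving (0,1).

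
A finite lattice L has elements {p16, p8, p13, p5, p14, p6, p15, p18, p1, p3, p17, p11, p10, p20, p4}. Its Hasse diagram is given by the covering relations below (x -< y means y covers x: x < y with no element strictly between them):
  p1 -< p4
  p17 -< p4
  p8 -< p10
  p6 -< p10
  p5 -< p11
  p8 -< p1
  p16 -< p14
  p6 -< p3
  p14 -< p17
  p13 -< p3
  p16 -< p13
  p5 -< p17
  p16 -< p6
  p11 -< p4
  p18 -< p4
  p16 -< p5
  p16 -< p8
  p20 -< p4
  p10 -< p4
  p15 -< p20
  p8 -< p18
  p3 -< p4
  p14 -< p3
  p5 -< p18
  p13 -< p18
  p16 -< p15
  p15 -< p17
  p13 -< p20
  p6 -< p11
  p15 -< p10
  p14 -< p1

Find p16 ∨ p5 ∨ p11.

p11

Common upper bounds of {p16, p5, p11}: p11, p4.
The least among these is p11.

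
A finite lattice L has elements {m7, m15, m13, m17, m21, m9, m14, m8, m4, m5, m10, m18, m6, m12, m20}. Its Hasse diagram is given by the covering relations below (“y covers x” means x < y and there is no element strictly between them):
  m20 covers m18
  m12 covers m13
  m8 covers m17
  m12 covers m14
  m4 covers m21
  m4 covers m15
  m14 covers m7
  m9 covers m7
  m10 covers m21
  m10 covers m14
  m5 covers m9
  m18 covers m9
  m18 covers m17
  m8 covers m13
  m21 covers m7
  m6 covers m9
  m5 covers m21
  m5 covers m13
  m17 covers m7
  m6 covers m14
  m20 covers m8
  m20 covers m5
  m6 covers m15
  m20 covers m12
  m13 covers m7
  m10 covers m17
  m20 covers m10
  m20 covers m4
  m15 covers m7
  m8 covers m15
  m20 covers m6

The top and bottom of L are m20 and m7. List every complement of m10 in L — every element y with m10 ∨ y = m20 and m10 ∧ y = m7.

Need y with m10 ∨ y = m20 and m10 ∧ y = m7.
Checking each element gives: m13, m15, m9.

m13, m15, m9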